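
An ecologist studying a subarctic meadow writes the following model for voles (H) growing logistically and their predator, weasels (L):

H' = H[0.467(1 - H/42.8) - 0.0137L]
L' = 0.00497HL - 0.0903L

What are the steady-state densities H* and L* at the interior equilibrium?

From dL/dt = 0 with L > 0: 0.00497H* = 0.0903, so H* = 18.2.
Substitute into dH/dt = 0: 0.467(1 - 18.2/42.8) = 0.0137L*.
The bracket is 0.575, giving L* = 0.269/0.0137 = 19.6.

H* ≈ 18.2, L* ≈ 19.6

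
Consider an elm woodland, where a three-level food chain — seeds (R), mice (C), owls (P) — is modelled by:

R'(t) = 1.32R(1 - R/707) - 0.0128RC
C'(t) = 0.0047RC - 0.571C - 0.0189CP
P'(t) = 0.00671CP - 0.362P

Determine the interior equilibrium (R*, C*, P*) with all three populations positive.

R* ≈ 337, C* ≈ 53.9, P* ≈ 53.6

From dP/dt = 0: 0.00671C* = 0.362, so C* = 53.9.
From dR/dt = 0: 1.32(1 - R*/707) = 0.0128·53.9, giving R* = 707·(1 - 0.523) = 337.
From dC/dt = 0: 0.0047·337 - 0.571 = 0.0189P*, so P* = 1.01/0.0189 = 53.6.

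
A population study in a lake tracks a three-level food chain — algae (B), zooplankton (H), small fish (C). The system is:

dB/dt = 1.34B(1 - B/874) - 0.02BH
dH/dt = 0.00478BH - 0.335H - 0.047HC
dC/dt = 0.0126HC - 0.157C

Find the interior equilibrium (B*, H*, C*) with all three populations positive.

B* ≈ 711, H* ≈ 12.5, C* ≈ 65.2

From dC/dt = 0: 0.0126H* = 0.157, so H* = 12.5.
From dB/dt = 0: 1.34(1 - B*/874) = 0.02·12.5, giving B* = 874·(1 - 0.186) = 711.
From dH/dt = 0: 0.00478·711 - 0.335 = 0.047C*, so C* = 3.07/0.047 = 65.2.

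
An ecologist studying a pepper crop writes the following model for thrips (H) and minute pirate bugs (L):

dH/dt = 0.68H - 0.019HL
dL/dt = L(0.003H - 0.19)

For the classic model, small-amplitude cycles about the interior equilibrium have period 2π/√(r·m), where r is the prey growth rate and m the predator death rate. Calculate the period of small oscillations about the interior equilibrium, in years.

Here r = 0.68 and m = 0.19, so r·m = 0.129.
ω = √0.129 = 0.359 per year, hence T = 2π/ω ≈ 17.5 years.

T ≈ 17.5 years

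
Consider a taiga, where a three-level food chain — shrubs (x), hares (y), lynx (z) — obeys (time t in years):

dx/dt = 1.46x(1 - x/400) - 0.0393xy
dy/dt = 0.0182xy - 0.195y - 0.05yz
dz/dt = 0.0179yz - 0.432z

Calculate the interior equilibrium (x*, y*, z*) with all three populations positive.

From dz/dt = 0: 0.0179y* = 0.432, so y* = 24.1.
From dx/dt = 0: 1.46(1 - x*/400) = 0.0393·24.1, giving x* = 400·(1 - 0.65) = 140.
From dy/dt = 0: 0.0182·140 - 0.195 = 0.05z*, so z* = 2.36/0.05 = 47.1.

x* ≈ 140, y* ≈ 24.1, z* ≈ 47.1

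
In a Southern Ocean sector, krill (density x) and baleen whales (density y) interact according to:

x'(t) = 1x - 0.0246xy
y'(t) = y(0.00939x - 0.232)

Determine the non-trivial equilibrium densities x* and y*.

Set dy/dt = 0 with y > 0: 0.00939x - 0.232 = 0, so x* = 0.232/0.00939 = 24.7.
Set dx/dt = 0 with x > 0: 1 - 0.0246y = 0, so y* = 1/0.0246 = 40.7.

x* ≈ 24.7, y* ≈ 40.7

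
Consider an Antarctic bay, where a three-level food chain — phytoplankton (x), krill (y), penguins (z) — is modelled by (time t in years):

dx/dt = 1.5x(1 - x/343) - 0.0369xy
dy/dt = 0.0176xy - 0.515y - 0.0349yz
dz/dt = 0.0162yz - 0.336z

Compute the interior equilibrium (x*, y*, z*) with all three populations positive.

From dz/dt = 0: 0.0162y* = 0.336, so y* = 20.7.
From dx/dt = 0: 1.5(1 - x*/343) = 0.0369·20.7, giving x* = 343·(1 - 0.51) = 168.
From dy/dt = 0: 0.0176·168 - 0.515 = 0.0349z*, so z* = 2.44/0.0349 = 70.

x* ≈ 168, y* ≈ 20.7, z* ≈ 70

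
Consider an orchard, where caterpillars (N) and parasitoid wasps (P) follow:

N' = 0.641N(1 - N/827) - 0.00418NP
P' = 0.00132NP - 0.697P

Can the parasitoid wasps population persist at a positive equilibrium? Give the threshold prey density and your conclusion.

The predator equation gives dP/dt > 0 only when N > 0.697/0.00132 = 528.
Without the predator, N → K = 827. Since 827 > 528, the predator can invade and persist.

Threshold N = 528; K > 528, so yes, the predator persists.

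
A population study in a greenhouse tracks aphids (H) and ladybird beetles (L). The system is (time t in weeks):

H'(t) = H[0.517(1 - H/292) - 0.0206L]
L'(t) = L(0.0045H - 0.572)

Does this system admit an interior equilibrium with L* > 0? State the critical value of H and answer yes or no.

The predator equation gives dL/dt > 0 only when H > 0.572/0.0045 = 127.
Without the predator, H → K = 292. Since 292 > 127, the predator can invade and persist.

Threshold H = 127; K > 127, so yes, the predator persists.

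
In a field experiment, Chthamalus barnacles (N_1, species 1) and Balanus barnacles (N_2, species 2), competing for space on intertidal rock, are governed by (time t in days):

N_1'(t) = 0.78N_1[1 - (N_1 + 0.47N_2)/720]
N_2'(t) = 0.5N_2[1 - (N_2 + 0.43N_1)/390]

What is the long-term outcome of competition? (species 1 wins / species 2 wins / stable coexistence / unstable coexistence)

Compare the nullcline intercepts: K1/α12 = 720/0.47 = 1530 > K2 = 390; K2/α21 = 390/0.43 = 907 > K1 = 720.
Since both inequalities hold, each species can invade when rare, so the interior equilibrium is stable.

stable coexistence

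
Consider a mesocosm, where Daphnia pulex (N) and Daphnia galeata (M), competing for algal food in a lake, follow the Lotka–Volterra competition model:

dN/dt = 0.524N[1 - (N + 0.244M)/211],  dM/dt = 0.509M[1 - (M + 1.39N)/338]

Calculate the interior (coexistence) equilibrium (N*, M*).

N* ≈ 194, M* ≈ 67.7

Setting both brackets to zero gives the nullclines N + 0.244M = 211 and 1.39N + M = 338.
Substituting M = 338 - 1.39N into the first: N(1 - 0.244·1.39) = 211 - 0.244·338.
So N* = 129/0.661 = 194, and then M* = 338 - 1.39·194 = 67.7.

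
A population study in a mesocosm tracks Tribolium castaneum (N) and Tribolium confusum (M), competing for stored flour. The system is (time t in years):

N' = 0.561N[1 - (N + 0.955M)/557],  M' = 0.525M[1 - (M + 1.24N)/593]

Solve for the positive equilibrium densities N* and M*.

N* ≈ 50.6, M* ≈ 530

Setting both brackets to zero gives the nullclines N + 0.955M = 557 and 1.24N + M = 593.
Substituting M = 593 - 1.24N into the first: N(1 - 0.955·1.24) = 557 - 0.955·593.
So N* = -9.31/-0.184 = 50.6, and then M* = 593 - 1.24·50.6 = 530.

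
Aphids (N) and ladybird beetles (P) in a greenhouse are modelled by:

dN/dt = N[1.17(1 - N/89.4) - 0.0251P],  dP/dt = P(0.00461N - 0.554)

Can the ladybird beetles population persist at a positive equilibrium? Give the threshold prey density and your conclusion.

The predator equation gives dP/dt > 0 only when N > 0.554/0.00461 = 120.
Without the predator, N → K = 89.4. Since 89.4 < 120, the predator cannot invade.

Threshold N = 120; K < 120, so no, the predator goes extinct.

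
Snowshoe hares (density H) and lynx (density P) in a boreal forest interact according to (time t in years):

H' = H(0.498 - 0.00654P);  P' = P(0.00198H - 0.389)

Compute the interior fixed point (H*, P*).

Set dP/dt = 0 with P > 0: 0.00198H - 0.389 = 0, so H* = 0.389/0.00198 = 196.
Set dH/dt = 0 with H > 0: 0.498 - 0.00654P = 0, so P* = 0.498/0.00654 = 76.1.

H* ≈ 196, P* ≈ 76.1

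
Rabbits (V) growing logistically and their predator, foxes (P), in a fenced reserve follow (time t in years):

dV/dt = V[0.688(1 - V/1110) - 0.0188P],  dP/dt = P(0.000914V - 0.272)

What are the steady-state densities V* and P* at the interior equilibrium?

From dP/dt = 0 with P > 0: 0.000914V* = 0.272, so V* = 298.
Substitute into dV/dt = 0: 0.688(1 - 298/1110) = 0.0188P*.
The bracket is 0.732, giving P* = 0.504/0.0188 = 26.8.

V* ≈ 298, P* ≈ 26.8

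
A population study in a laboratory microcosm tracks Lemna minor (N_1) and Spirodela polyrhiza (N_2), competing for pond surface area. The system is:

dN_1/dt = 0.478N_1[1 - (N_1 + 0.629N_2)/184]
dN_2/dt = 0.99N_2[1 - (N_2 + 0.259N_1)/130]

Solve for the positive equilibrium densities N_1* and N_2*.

Setting both brackets to zero gives the nullclines N_1 + 0.629N_2 = 184 and 0.259N_1 + N_2 = 130.
Substituting N_2 = 130 - 0.259N_1 into the first: N_1(1 - 0.629·0.259) = 184 - 0.629·130.
So N_1* = 102/0.837 = 122, and then N_2* = 130 - 0.259·122 = 98.4.

N_1* ≈ 122, N_2* ≈ 98.4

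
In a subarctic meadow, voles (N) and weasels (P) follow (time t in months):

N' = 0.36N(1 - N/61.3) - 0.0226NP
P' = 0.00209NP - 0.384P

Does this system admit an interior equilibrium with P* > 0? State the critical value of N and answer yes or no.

The predator equation gives dP/dt > 0 only when N > 0.384/0.00209 = 184.
Without the predator, N → K = 61.3. Since 61.3 < 184, the predator cannot invade.

Threshold N = 184; K < 184, so no, the predator goes extinct.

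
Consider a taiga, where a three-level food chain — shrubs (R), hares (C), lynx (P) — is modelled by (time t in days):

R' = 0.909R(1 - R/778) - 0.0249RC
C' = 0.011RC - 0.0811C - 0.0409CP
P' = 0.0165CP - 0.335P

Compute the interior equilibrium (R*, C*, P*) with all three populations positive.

From dP/dt = 0: 0.0165C* = 0.335, so C* = 20.3.
From dR/dt = 0: 0.909(1 - R*/778) = 0.0249·20.3, giving R* = 778·(1 - 0.556) = 345.
From dC/dt = 0: 0.011·345 - 0.0811 = 0.0409P*, so P* = 3.72/0.0409 = 90.9.

R* ≈ 345, C* ≈ 20.3, P* ≈ 90.9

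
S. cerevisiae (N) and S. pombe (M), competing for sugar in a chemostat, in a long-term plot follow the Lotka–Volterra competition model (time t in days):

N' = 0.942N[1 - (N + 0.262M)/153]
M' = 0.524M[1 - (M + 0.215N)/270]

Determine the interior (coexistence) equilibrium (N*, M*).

N* ≈ 87.2, M* ≈ 251

Setting both brackets to zero gives the nullclines N + 0.262M = 153 and 0.215N + M = 270.
Substituting M = 270 - 0.215N into the first: N(1 - 0.262·0.215) = 153 - 0.262·270.
So N* = 82.3/0.944 = 87.2, and then M* = 270 - 0.215·87.2 = 251.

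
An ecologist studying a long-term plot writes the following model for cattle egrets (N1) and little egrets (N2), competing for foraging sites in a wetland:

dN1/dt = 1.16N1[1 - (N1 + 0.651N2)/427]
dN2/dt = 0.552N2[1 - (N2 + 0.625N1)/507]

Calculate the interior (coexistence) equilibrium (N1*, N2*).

N1* ≈ 163, N2* ≈ 405

Setting both brackets to zero gives the nullclines N1 + 0.651N2 = 427 and 0.625N1 + N2 = 507.
Substituting N2 = 507 - 0.625N1 into the first: N1(1 - 0.651·0.625) = 427 - 0.651·507.
So N1* = 96.9/0.593 = 163, and then N2* = 507 - 0.625·163 = 405.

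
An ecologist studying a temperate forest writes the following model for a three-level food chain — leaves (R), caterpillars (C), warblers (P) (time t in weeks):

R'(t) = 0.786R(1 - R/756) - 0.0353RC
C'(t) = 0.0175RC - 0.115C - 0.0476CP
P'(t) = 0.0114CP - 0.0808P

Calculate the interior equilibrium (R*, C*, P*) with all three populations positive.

R* ≈ 515, C* ≈ 7.09, P* ≈ 187

From dP/dt = 0: 0.0114C* = 0.0808, so C* = 7.09.
From dR/dt = 0: 0.786(1 - R*/756) = 0.0353·7.09, giving R* = 756·(1 - 0.318) = 515.
From dC/dt = 0: 0.0175·515 - 0.115 = 0.0476P*, so P* = 8.9/0.0476 = 187.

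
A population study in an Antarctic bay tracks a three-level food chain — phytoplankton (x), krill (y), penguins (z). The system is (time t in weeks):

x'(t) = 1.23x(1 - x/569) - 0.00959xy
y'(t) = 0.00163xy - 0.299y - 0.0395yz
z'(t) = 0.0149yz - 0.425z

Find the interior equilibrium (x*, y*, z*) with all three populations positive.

From dz/dt = 0: 0.0149y* = 0.425, so y* = 28.5.
From dx/dt = 0: 1.23(1 - x*/569) = 0.00959·28.5, giving x* = 569·(1 - 0.222) = 442.
From dy/dt = 0: 0.00163·442 - 0.299 = 0.0395z*, so z* = 0.422/0.0395 = 10.7.

x* ≈ 442, y* ≈ 28.5, z* ≈ 10.7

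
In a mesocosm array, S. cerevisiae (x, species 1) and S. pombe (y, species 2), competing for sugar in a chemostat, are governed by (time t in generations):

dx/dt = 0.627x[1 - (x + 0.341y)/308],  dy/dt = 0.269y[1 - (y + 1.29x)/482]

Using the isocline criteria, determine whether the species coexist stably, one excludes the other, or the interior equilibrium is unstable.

Compare the nullcline intercepts: K1/α12 = 308/0.341 = 903 > K2 = 482; K2/α21 = 482/1.29 = 374 > K1 = 308.
Since both inequalities hold, each species can invade when rare, so the interior equilibrium is stable.

stable coexistence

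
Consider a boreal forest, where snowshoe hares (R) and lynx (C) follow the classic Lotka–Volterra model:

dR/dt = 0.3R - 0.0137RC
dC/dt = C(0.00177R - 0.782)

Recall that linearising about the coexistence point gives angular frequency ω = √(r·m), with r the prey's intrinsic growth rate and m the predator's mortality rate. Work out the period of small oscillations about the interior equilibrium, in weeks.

Here r = 0.3 and m = 0.782, so r·m = 0.235.
ω = √0.235 = 0.484 per week, hence T = 2π/ω ≈ 13 weeks.

T ≈ 13 weeks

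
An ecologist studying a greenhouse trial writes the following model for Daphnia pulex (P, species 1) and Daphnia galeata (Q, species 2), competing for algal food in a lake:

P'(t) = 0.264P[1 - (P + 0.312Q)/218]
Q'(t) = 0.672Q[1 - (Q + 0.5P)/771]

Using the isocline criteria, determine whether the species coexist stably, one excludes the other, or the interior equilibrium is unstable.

species 2 excludes species 1

Compare the nullcline intercepts: K1/α12 = 218/0.312 = 699 < K2 = 771; K2/α21 = 771/0.5 = 1540 > K1 = 218.
Since the inequalities point opposite ways, species 2 can invade but species 1 cannot.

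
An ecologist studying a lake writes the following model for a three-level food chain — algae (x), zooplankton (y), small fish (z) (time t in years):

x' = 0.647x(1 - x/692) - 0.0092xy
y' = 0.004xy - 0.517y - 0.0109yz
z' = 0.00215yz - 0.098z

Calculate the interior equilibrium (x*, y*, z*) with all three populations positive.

From dz/dt = 0: 0.00215y* = 0.098, so y* = 45.6.
From dx/dt = 0: 0.647(1 - x*/692) = 0.0092·45.6, giving x* = 692·(1 - 0.648) = 243.
From dy/dt = 0: 0.004·243 - 0.517 = 0.0109z*, so z* = 0.457/0.0109 = 41.9.

x* ≈ 243, y* ≈ 45.6, z* ≈ 41.9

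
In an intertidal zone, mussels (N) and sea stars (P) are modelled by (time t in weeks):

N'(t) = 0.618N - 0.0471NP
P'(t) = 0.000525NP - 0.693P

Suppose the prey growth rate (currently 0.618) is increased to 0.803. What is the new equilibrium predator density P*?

P* ≈ 17

At the interior fixed point, setting dN/dt = 0 with N > 0 fixes P* = (prey growth rate)/(NP coefficient) — independent of the other coefficients.
With the change, P* = 0.803/0.0471 = 17; it rises from 13.1.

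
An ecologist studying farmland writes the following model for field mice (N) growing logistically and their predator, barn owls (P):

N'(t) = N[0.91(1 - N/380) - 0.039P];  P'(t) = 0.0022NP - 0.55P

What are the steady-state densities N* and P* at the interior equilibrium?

From dP/dt = 0 with P > 0: 0.0022N* = 0.55, so N* = 250.
Substitute into dN/dt = 0: 0.91(1 - 250/380) = 0.039P*.
The bracket is 0.342, giving P* = 0.311/0.039 = 7.98.

N* ≈ 250, P* ≈ 7.98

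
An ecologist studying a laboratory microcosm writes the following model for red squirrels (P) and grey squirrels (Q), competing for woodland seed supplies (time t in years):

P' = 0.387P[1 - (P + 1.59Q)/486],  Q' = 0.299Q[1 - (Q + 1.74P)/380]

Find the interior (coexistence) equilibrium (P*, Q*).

P* ≈ 66.9, Q* ≈ 264

Setting both brackets to zero gives the nullclines P + 1.59Q = 486 and 1.74P + Q = 380.
Substituting Q = 380 - 1.74P into the first: P(1 - 1.59·1.74) = 486 - 1.59·380.
So P* = -118/-1.77 = 66.9, and then Q* = 380 - 1.74·66.9 = 264.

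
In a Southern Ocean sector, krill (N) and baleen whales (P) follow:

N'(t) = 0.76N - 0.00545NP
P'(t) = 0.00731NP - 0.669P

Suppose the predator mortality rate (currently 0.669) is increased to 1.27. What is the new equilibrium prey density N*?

N* ≈ 174

At the interior fixed point, setting dP/dt = 0 with P > 0 fixes N* = (predator death rate)/(NP coefficient) — independent of the other coefficients.
With the change, N* = 1.27/0.00731 = 174; it rises from 91.5.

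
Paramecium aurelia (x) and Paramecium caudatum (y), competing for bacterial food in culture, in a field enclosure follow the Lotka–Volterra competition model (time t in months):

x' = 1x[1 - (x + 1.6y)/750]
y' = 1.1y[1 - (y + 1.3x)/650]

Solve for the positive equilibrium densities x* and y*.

Setting both brackets to zero gives the nullclines x + 1.6y = 750 and 1.3x + y = 650.
Substituting y = 650 - 1.3x into the first: x(1 - 1.6·1.3) = 750 - 1.6·650.
So x* = -290/-1.08 = 269, and then y* = 650 - 1.3·269 = 301.

x* ≈ 269, y* ≈ 301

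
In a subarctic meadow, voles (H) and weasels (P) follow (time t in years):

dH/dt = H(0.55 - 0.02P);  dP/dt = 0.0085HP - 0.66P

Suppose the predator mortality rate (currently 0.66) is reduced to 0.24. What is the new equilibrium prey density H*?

At the interior fixed point, setting dP/dt = 0 with P > 0 fixes H* = (predator death rate)/(HP coefficient) — independent of the other coefficients.
With the change, H* = 0.24/0.0085 = 28.2; it falls from 77.6.

H* ≈ 28.2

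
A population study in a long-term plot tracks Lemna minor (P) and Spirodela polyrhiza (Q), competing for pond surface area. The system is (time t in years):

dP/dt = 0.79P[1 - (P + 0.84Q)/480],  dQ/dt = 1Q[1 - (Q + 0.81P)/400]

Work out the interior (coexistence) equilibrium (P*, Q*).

Setting both brackets to zero gives the nullclines P + 0.84Q = 480 and 0.81P + Q = 400.
Substituting Q = 400 - 0.81P into the first: P(1 - 0.84·0.81) = 480 - 0.84·400.
So P* = 144/0.32 = 451, and then Q* = 400 - 0.81·451 = 35.

P* ≈ 451, Q* ≈ 35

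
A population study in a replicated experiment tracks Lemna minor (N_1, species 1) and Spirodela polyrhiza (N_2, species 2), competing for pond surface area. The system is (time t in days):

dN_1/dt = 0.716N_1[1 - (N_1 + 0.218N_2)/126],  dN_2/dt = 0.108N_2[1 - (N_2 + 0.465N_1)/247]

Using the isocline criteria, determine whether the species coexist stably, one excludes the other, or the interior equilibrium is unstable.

stable coexistence

Compare the nullcline intercepts: K1/α12 = 126/0.218 = 578 > K2 = 247; K2/α21 = 247/0.465 = 531 > K1 = 126.
Since both inequalities hold, each species can invade when rare, so the interior equilibrium is stable.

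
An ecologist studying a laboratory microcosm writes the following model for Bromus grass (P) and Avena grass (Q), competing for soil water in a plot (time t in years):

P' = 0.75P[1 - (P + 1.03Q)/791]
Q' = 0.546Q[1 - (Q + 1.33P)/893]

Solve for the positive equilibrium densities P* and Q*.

P* ≈ 348, Q* ≈ 430

Setting both brackets to zero gives the nullclines P + 1.03Q = 791 and 1.33P + Q = 893.
Substituting Q = 893 - 1.33P into the first: P(1 - 1.03·1.33) = 791 - 1.03·893.
So P* = -129/-0.37 = 348, and then Q* = 893 - 1.33·348 = 430.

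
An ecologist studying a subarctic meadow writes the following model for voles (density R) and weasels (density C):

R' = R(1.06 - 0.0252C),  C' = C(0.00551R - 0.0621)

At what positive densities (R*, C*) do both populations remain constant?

R* ≈ 11.3, C* ≈ 42.1

Set dC/dt = 0 with C > 0: 0.00551R - 0.0621 = 0, so R* = 0.0621/0.00551 = 11.3.
Set dR/dt = 0 with R > 0: 1.06 - 0.0252C = 0, so C* = 1.06/0.0252 = 42.1.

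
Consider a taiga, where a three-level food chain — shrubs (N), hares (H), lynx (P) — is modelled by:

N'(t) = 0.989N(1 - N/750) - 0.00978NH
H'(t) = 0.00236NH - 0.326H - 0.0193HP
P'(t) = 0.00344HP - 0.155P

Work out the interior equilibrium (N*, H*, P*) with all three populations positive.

From dP/dt = 0: 0.00344H* = 0.155, so H* = 45.1.
From dN/dt = 0: 0.989(1 - N*/750) = 0.00978·45.1, giving N* = 750·(1 - 0.446) = 416.
From dH/dt = 0: 0.00236·416 - 0.326 = 0.0193P*, so P* = 0.655/0.0193 = 34.

N* ≈ 416, H* ≈ 45.1, P* ≈ 34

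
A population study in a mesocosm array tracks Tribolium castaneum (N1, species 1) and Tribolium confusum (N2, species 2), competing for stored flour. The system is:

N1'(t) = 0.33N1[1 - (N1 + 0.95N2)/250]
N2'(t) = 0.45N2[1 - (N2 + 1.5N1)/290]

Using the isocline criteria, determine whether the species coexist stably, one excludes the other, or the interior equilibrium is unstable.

unstable coexistence (outcome depends on initial conditions)

Compare the nullcline intercepts: K1/α12 = 250/0.95 = 263 < K2 = 290; K2/α21 = 290/1.5 = 193 < K1 = 250.
Since both are reversed, neither can invade when rare; the interior point is a saddle.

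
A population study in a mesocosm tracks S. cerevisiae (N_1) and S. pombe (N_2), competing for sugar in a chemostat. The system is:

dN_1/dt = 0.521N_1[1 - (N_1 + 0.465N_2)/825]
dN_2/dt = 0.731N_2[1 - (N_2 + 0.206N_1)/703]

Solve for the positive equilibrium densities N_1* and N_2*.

N_1* ≈ 551, N_2* ≈ 590

Setting both brackets to zero gives the nullclines N_1 + 0.465N_2 = 825 and 0.206N_1 + N_2 = 703.
Substituting N_2 = 703 - 0.206N_1 into the first: N_1(1 - 0.465·0.206) = 825 - 0.465·703.
So N_1* = 498/0.904 = 551, and then N_2* = 703 - 0.206·551 = 590.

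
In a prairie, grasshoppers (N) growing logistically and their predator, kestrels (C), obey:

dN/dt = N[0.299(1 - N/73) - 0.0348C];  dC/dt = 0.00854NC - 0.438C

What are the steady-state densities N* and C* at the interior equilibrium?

From dC/dt = 0 with C > 0: 0.00854N* = 0.438, so N* = 51.3.
Substitute into dN/dt = 0: 0.299(1 - 51.3/73) = 0.0348C*.
The bracket is 0.297, giving C* = 0.0889/0.0348 = 2.56.

N* ≈ 51.3, C* ≈ 2.56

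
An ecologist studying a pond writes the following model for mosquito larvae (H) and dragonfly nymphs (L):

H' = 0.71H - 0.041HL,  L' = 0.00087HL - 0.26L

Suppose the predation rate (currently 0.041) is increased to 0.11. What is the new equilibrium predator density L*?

At the interior fixed point, setting dH/dt = 0 with H > 0 fixes L* = (prey growth rate)/(HL coefficient) — independent of the other coefficients.
With the change, L* = 0.71/0.11 = 6.45; it falls from 17.3.

L* ≈ 6.45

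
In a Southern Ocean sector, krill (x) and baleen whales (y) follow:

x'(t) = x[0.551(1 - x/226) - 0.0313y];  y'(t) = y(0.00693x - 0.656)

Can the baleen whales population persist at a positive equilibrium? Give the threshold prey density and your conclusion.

Threshold x = 94.7; K > 94.7, so yes, the predator persists.

The predator equation gives dy/dt > 0 only when x > 0.656/0.00693 = 94.7.
Without the predator, x → K = 226. Since 226 > 94.7, the predator can invade and persist.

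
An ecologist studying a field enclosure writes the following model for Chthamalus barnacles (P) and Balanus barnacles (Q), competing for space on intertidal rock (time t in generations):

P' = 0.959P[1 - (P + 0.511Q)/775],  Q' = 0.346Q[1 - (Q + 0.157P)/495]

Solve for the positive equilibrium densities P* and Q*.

P* ≈ 568, Q* ≈ 406

Setting both brackets to zero gives the nullclines P + 0.511Q = 775 and 0.157P + Q = 495.
Substituting Q = 495 - 0.157P into the first: P(1 - 0.511·0.157) = 775 - 0.511·495.
So P* = 522/0.92 = 568, and then Q* = 495 - 0.157·568 = 406.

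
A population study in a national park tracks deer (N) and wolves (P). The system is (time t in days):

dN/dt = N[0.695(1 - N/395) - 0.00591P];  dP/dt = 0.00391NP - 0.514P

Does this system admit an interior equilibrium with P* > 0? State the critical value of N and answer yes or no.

The predator equation gives dP/dt > 0 only when N > 0.514/0.00391 = 131.
Without the predator, N → K = 395. Since 395 > 131, the predator can invade and persist.

Threshold N = 131; K > 131, so yes, the predator persists.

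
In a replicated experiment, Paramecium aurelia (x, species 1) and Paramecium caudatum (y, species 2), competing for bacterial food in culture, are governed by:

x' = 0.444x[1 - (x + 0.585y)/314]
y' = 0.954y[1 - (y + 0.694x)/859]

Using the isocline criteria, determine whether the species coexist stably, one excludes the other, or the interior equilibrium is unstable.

Compare the nullcline intercepts: K1/α12 = 314/0.585 = 537 < K2 = 859; K2/α21 = 859/0.694 = 1240 > K1 = 314.
Since the inequalities point opposite ways, species 2 can invade but species 1 cannot.

species 2 excludes species 1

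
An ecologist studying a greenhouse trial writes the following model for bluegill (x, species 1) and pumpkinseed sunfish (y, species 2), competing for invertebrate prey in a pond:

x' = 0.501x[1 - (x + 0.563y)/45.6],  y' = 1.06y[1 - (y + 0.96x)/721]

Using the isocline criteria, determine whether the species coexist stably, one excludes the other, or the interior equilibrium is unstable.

species 2 excludes species 1

Compare the nullcline intercepts: K1/α12 = 45.6/0.563 = 81 < K2 = 721; K2/α21 = 721/0.96 = 751 > K1 = 45.6.
Since the inequalities point opposite ways, species 2 can invade but species 1 cannot.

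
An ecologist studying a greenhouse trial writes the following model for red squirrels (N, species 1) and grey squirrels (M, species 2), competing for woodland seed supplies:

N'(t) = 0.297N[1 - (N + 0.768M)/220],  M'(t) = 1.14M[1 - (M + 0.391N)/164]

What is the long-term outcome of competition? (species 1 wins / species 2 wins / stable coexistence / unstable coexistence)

stable coexistence

Compare the nullcline intercepts: K1/α12 = 220/0.768 = 286 > K2 = 164; K2/α21 = 164/0.391 = 419 > K1 = 220.
Since both inequalities hold, each species can invade when rare, so the interior equilibrium is stable.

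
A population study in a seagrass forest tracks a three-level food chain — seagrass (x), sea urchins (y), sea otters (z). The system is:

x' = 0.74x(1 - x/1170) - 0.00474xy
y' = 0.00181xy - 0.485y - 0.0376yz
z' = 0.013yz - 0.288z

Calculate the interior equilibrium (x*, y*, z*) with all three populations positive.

x* ≈ 1000, y* ≈ 22.2, z* ≈ 35.4

From dz/dt = 0: 0.013y* = 0.288, so y* = 22.2.
From dx/dt = 0: 0.74(1 - x*/1170) = 0.00474·22.2, giving x* = 1170·(1 - 0.142) = 1000.
From dy/dt = 0: 0.00181·1000 - 0.485 = 0.0376z*, so z* = 1.33/0.0376 = 35.4.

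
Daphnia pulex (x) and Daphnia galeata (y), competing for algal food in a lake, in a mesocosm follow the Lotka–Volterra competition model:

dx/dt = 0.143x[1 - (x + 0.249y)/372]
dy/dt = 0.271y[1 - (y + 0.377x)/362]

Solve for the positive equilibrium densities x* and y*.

Setting both brackets to zero gives the nullclines x + 0.249y = 372 and 0.377x + y = 362.
Substituting y = 362 - 0.377x into the first: x(1 - 0.249·0.377) = 372 - 0.249·362.
So x* = 282/0.906 = 311, and then y* = 362 - 0.377·311 = 245.

x* ≈ 311, y* ≈ 245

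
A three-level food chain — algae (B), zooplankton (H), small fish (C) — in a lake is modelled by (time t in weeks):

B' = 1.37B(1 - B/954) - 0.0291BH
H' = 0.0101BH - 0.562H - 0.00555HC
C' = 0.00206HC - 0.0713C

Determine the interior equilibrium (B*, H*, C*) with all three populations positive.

B* ≈ 253, H* ≈ 34.6, C* ≈ 358

From dC/dt = 0: 0.00206H* = 0.0713, so H* = 34.6.
From dB/dt = 0: 1.37(1 - B*/954) = 0.0291·34.6, giving B* = 954·(1 - 0.735) = 253.
From dH/dt = 0: 0.0101·253 - 0.562 = 0.00555C*, so C* = 1.99/0.00555 = 358.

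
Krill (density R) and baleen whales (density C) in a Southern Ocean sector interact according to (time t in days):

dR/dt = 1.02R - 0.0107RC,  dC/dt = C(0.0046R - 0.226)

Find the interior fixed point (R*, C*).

Set dC/dt = 0 with C > 0: 0.0046R - 0.226 = 0, so R* = 0.226/0.0046 = 49.1.
Set dR/dt = 0 with R > 0: 1.02 - 0.0107C = 0, so C* = 1.02/0.0107 = 95.3.

R* ≈ 49.1, C* ≈ 95.3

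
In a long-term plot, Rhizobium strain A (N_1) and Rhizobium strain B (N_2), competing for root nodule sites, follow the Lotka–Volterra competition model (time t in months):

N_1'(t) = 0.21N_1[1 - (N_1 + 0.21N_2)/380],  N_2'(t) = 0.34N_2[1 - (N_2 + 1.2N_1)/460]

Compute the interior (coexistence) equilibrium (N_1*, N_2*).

Setting both brackets to zero gives the nullclines N_1 + 0.21N_2 = 380 and 1.2N_1 + N_2 = 460.
Substituting N_2 = 460 - 1.2N_1 into the first: N_1(1 - 0.21·1.2) = 380 - 0.21·460.
So N_1* = 283/0.748 = 379, and then N_2* = 460 - 1.2·379 = 5.35.

N_1* ≈ 379, N_2* ≈ 5.35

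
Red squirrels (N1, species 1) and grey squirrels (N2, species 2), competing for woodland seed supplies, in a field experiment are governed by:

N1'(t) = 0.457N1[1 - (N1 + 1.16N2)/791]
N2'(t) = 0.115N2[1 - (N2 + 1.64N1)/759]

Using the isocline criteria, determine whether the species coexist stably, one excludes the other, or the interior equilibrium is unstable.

Compare the nullcline intercepts: K1/α12 = 791/1.16 = 682 < K2 = 759; K2/α21 = 759/1.64 = 463 < K1 = 791.
Since both are reversed, neither can invade when rare; the interior point is a saddle.

unstable coexistence (outcome depends on initial conditions)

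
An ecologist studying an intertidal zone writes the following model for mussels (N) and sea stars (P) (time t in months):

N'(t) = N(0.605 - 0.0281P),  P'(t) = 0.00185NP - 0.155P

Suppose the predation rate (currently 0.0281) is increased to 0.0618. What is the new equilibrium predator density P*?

At the interior fixed point, setting dN/dt = 0 with N > 0 fixes P* = (prey growth rate)/(NP coefficient) — independent of the other coefficients.
With the change, P* = 0.605/0.0618 = 9.79; it falls from 21.5.

P* ≈ 9.79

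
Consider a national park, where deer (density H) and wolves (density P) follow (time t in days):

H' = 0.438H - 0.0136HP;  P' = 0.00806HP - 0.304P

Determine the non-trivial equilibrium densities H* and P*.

Set dP/dt = 0 with P > 0: 0.00806H - 0.304 = 0, so H* = 0.304/0.00806 = 37.7.
Set dH/dt = 0 with H > 0: 0.438 - 0.0136P = 0, so P* = 0.438/0.0136 = 32.2.

H* ≈ 37.7, P* ≈ 32.2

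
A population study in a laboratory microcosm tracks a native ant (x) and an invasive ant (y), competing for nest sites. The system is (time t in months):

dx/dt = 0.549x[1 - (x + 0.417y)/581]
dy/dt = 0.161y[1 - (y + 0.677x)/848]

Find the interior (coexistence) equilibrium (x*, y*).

x* ≈ 317, y* ≈ 634

Setting both brackets to zero gives the nullclines x + 0.417y = 581 and 0.677x + y = 848.
Substituting y = 848 - 0.677x into the first: x(1 - 0.417·0.677) = 581 - 0.417·848.
So x* = 227/0.718 = 317, and then y* = 848 - 0.677·317 = 634.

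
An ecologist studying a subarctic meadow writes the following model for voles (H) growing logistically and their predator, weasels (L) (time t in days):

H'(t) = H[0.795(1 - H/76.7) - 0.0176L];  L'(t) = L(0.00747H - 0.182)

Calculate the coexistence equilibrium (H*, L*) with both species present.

From dL/dt = 0 with L > 0: 0.00747H* = 0.182, so H* = 24.4.
Substitute into dH/dt = 0: 0.795(1 - 24.4/76.7) = 0.0176L*.
The bracket is 0.682, giving L* = 0.542/0.0176 = 30.8.

H* ≈ 24.4, L* ≈ 30.8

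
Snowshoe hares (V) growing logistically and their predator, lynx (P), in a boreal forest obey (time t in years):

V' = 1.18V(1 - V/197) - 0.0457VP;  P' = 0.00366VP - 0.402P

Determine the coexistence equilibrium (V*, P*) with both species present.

From dP/dt = 0 with P > 0: 0.00366V* = 0.402, so V* = 110.
Substitute into dV/dt = 0: 1.18(1 - 110/197) = 0.0457P*.
The bracket is 0.442, giving P* = 0.522/0.0457 = 11.4.

V* ≈ 110, P* ≈ 11.4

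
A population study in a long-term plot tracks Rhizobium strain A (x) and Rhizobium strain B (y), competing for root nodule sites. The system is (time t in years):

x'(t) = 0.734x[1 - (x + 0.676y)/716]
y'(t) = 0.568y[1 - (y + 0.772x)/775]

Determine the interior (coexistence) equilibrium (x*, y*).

Setting both brackets to zero gives the nullclines x + 0.676y = 716 and 0.772x + y = 775.
Substituting y = 775 - 0.772x into the first: x(1 - 0.676·0.772) = 716 - 0.676·775.
So x* = 192/0.478 = 402, and then y* = 775 - 0.772·402 = 465.

x* ≈ 402, y* ≈ 465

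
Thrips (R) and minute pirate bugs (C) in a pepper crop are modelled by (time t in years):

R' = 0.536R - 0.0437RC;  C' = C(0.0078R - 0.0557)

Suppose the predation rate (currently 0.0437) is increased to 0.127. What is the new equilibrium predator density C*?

At the interior fixed point, setting dR/dt = 0 with R > 0 fixes C* = (prey growth rate)/(RC coefficient) — independent of the other coefficients.
With the change, C* = 0.536/0.127 = 4.22; it falls from 12.3.

C* ≈ 4.22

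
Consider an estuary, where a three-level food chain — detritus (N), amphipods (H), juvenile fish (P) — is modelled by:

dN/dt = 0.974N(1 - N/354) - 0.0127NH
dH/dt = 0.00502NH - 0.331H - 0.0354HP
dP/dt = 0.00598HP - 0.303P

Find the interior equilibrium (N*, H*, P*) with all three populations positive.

N* ≈ 120, H* ≈ 50.7, P* ≈ 7.68

From dP/dt = 0: 0.00598H* = 0.303, so H* = 50.7.
From dN/dt = 0: 0.974(1 - N*/354) = 0.0127·50.7, giving N* = 354·(1 - 0.661) = 120.
From dH/dt = 0: 0.00502·120 - 0.331 = 0.0354P*, so P* = 0.272/0.0354 = 7.68.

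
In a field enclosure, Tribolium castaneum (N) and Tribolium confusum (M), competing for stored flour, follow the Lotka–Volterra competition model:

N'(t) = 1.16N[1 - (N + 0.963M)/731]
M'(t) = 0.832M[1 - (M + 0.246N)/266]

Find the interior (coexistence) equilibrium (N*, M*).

N* ≈ 622, M* ≈ 113

Setting both brackets to zero gives the nullclines N + 0.963M = 731 and 0.246N + M = 266.
Substituting M = 266 - 0.246N into the first: N(1 - 0.963·0.246) = 731 - 0.963·266.
So N* = 475/0.763 = 622, and then M* = 266 - 0.246·622 = 113.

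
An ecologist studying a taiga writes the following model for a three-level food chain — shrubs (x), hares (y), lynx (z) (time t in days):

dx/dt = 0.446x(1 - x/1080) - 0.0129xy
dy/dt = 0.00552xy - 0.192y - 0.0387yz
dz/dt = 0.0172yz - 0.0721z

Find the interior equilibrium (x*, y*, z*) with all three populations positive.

x* ≈ 949, y* ≈ 4.19, z* ≈ 130

From dz/dt = 0: 0.0172y* = 0.0721, so y* = 4.19.
From dx/dt = 0: 0.446(1 - x*/1080) = 0.0129·4.19, giving x* = 1080·(1 - 0.121) = 949.
From dy/dt = 0: 0.00552·949 - 0.192 = 0.0387z*, so z* = 5.05/0.0387 = 130.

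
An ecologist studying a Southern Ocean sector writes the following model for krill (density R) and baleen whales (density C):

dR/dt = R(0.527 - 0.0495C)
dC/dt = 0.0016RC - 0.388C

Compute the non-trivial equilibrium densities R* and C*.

Set dC/dt = 0 with C > 0: 0.0016R - 0.388 = 0, so R* = 0.388/0.0016 = 242.
Set dR/dt = 0 with R > 0: 0.527 - 0.0495C = 0, so C* = 0.527/0.0495 = 10.6.

R* ≈ 242, C* ≈ 10.6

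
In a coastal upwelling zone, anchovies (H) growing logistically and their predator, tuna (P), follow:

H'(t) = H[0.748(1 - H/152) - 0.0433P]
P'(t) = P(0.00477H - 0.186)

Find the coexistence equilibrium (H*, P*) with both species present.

From dP/dt = 0 with P > 0: 0.00477H* = 0.186, so H* = 39.
Substitute into dH/dt = 0: 0.748(1 - 39/152) = 0.0433P*.
The bracket is 0.743, giving P* = 0.556/0.0433 = 12.8.

H* ≈ 39, P* ≈ 12.8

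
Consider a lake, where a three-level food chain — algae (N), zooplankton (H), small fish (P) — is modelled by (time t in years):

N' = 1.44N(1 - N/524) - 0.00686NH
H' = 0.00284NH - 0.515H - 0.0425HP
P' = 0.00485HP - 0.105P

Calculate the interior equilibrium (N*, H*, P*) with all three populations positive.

From dP/dt = 0: 0.00485H* = 0.105, so H* = 21.6.
From dN/dt = 0: 1.44(1 - N*/524) = 0.00686·21.6, giving N* = 524·(1 - 0.103) = 470.
From dH/dt = 0: 0.00284·470 - 0.515 = 0.0425P*, so P* = 0.82/0.0425 = 19.3.

N* ≈ 470, H* ≈ 21.6, P* ≈ 19.3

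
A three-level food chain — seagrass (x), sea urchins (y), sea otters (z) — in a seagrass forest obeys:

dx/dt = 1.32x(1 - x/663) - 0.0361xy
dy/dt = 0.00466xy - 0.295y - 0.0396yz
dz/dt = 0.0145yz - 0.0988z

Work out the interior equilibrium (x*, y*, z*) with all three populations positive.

From dz/dt = 0: 0.0145y* = 0.0988, so y* = 6.81.
From dx/dt = 0: 1.32(1 - x*/663) = 0.0361·6.81, giving x* = 663·(1 - 0.186) = 539.
From dy/dt = 0: 0.00466·539 - 0.295 = 0.0396z*, so z* = 2.22/0.0396 = 56.

x* ≈ 539, y* ≈ 6.81, z* ≈ 56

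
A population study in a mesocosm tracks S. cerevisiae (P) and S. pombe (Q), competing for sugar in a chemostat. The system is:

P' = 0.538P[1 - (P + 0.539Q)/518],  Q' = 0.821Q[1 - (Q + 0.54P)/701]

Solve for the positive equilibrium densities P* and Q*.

Setting both brackets to zero gives the nullclines P + 0.539Q = 518 and 0.54P + Q = 701.
Substituting Q = 701 - 0.54P into the first: P(1 - 0.539·0.54) = 518 - 0.539·701.
So P* = 140/0.709 = 198, and then Q* = 701 - 0.54·198 = 594.

P* ≈ 198, Q* ≈ 594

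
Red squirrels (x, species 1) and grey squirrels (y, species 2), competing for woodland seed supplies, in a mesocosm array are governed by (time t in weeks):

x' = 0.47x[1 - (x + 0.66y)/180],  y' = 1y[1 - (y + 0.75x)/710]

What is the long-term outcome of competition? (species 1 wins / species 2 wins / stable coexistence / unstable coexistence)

Compare the nullcline intercepts: K1/α12 = 180/0.66 = 273 < K2 = 710; K2/α21 = 710/0.75 = 947 > K1 = 180.
Since the inequalities point opposite ways, species 2 can invade but species 1 cannot.

species 2 excludes species 1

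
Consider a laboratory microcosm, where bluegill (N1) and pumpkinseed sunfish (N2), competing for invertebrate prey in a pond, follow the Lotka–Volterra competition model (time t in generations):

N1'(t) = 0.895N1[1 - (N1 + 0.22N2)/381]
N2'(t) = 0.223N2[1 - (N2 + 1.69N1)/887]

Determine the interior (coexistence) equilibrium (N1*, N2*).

Setting both brackets to zero gives the nullclines N1 + 0.22N2 = 381 and 1.69N1 + N2 = 887.
Substituting N2 = 887 - 1.69N1 into the first: N1(1 - 0.22·1.69) = 381 - 0.22·887.
So N1* = 186/0.628 = 296, and then N2* = 887 - 1.69·296 = 387.

N1* ≈ 296, N2* ≈ 387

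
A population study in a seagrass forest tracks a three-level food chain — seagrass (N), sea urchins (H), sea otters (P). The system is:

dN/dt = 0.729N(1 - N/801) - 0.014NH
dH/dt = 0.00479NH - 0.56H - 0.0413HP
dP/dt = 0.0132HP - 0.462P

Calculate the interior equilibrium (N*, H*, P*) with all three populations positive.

From dP/dt = 0: 0.0132H* = 0.462, so H* = 35.
From dN/dt = 0: 0.729(1 - N*/801) = 0.014·35, giving N* = 801·(1 - 0.672) = 263.
From dH/dt = 0: 0.00479·263 - 0.56 = 0.0413P*, so P* = 0.698/0.0413 = 16.9.

N* ≈ 263, H* ≈ 35, P* ≈ 16.9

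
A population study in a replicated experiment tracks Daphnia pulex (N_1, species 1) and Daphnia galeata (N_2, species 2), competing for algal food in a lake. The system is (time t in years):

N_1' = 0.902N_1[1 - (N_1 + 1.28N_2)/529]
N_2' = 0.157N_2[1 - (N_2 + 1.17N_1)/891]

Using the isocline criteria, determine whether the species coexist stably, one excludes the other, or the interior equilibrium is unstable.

species 2 excludes species 1

Compare the nullcline intercepts: K1/α12 = 529/1.28 = 413 < K2 = 891; K2/α21 = 891/1.17 = 762 > K1 = 529.
Since the inequalities point opposite ways, species 2 can invade but species 1 cannot.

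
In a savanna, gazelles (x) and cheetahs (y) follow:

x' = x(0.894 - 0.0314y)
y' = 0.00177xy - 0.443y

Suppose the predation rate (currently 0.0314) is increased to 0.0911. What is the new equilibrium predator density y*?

y* ≈ 9.81

At the interior fixed point, setting dx/dt = 0 with x > 0 fixes y* = (prey growth rate)/(xy coefficient) — independent of the other coefficients.
With the change, y* = 0.894/0.0911 = 9.81; it falls from 28.5.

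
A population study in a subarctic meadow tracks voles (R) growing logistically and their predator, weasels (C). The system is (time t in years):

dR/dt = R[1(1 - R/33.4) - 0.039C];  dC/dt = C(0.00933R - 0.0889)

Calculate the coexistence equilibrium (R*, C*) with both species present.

R* ≈ 9.53, C* ≈ 18.3

From dC/dt = 0 with C > 0: 0.00933R* = 0.0889, so R* = 9.53.
Substitute into dR/dt = 0: 1(1 - 9.53/33.4) = 0.039C*.
The bracket is 0.715, giving C* = 0.715/0.039 = 18.3.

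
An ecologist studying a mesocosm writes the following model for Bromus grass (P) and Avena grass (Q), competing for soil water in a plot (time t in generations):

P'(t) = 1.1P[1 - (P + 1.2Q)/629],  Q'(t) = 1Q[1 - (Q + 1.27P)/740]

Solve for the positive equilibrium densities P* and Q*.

P* ≈ 494, Q* ≈ 112

Setting both brackets to zero gives the nullclines P + 1.2Q = 629 and 1.27P + Q = 740.
Substituting Q = 740 - 1.27P into the first: P(1 - 1.2·1.27) = 629 - 1.2·740.
So P* = -259/-0.524 = 494, and then Q* = 740 - 1.27·494 = 112.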